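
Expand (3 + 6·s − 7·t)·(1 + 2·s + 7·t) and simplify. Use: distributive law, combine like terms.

3 + 12·s + 14·t + 12·s² + 28·s·t − 49·t²

(3 + 6·s − 7·t)·(1 + 2·s + 7·t)
= 3 + 6·s + 21·t + 6·s + 12·s² + 42·s·t − 7·t − 14·s·t − 49·t²    [distributive law]
= 3 + 12·s + 14·t + 12·s² + 28·s·t − 49·t²    [combine like terms]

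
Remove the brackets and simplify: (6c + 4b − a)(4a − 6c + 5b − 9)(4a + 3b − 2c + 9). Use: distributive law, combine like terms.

128a^2c + 92abc − 204ac^2 + 36ac − 120bc^2 + 72c^3 − 216c^2 − 22b^2c − 36bc − 486c + 32a^2b + 113ab^2 − 18ab + 60b^3 + 72b^2 − 324b − 16a^3 + 81a

(6c + 4b − a)(4a − 6c + 5b − 9)(4a + 3b − 2c + 9)
= (24ac − 36c^2 + 30bc − 54c + 16ab − 24bc + 20b^2 − 36b − 4a^2 + 6ac − 5ab + 9a)(4a + 3b − 2c + 9)    [distributive law]
= (30ac − 36c^2 + 6bc − 54c + 11ab + 20b^2 − 36b − 4a^2 + 9a)(4a + 3b − 2c + 9)    [combine like terms]
= 120a^2c + 90abc − 60ac^2 + 270ac − 144ac^2 − 108bc^2 + 72c^3 − 324c^2 + 24abc + 18b^2c − 12bc^2 + 54bc − 216ac − 162bc + 108c^2 − 486c + 44a^2b + 33ab^2 − 22abc + 99ab + 80ab^2 + 60b^3 − 40b^2c + 180b^2 − 144ab − 108b^2 + 72bc − 324b − 16a^3 − 12a^2b + 8a^2c − 36a^2 + 36a^2 + 27ab − 18ac + 81a    [distributive law]
= 128a^2c + 92abc − 204ac^2 + 36ac − 120bc^2 + 72c^3 − 216c^2 − 22b^2c − 36bc − 486c + 32a^2b + 113ab^2 − 18ab + 60b^3 + 72b^2 − 324b − 16a^3 + 81a    [combine like terms]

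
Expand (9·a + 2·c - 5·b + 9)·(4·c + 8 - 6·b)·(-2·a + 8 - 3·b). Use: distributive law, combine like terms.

-72·a²·c + 184·a·c - 44·a·b·c - 144·a² + 432·a - 460·a·b + 108·a²·b + 102·a·b² - 16·a·c² + 64·c² - 24·b·c² + 416·c - 412·b·c + 96·b²·c - 968·b + 522·b² - 90·b³ + 576

(9·a + 2·c - 5·b + 9)·(4·c + 8 - 6·b)·(-2·a + 8 - 3·b)
= (36·a·c + 72·a - 54·a·b + 8·c² + 16·c - 12·b·c - 20·b·c - 40·b + 30·b² + 36·c + 72 - 54·b)·(-2·a + 8 - 3·b)    [distributive law]
= (36·a·c + 72·a - 54·a·b + 8·c² + 52·c - 32·b·c - 94·b + 30·b² + 72)·(-2·a + 8 - 3·b)    [combine like terms]
= -72·a²·c + 288·a·c - 108·a·b·c - 144·a² + 576·a - 216·a·b + 108·a²·b - 432·a·b + 162·a·b² - 16·a·c² + 64·c² - 24·b·c² - 104·a·c + 416·c - 156·b·c + 64·a·b·c - 256·b·c + 96·b²·c + 188·a·b - 752·b + 282·b² - 60·a·b² + 240·b² - 90·b³ - 144·a + 576 - 216·b    [distributive law]
= -72·a²·c + 184·a·c - 44·a·b·c - 144·a² + 432·a - 460·a·b + 108·a²·b + 102·a·b² - 16·a·c² + 64·c² - 24·b·c² + 416·c - 412·b·c + 96·b²·c - 968·b + 522·b² - 90·b³ + 576    [combine like terms]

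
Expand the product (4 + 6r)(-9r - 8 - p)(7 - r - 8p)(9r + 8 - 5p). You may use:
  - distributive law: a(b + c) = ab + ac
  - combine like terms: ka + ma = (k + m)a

-7356r² - 6464r + 9904pr - 2214r³ + 10680pr² - 2498p²r - 1792 + 2944p - 884p² - 160p³ + 486r⁴ + 3672pr³ - 1758p²r² - 240p³r

(4 + 6r)(-9r - 8 - p)(7 - r - 8p)(9r + 8 - 5p)
= (-36r - 32 - 4p - 54r² - 48r - 6pr)(7 - r - 8p)(9r + 8 - 5p)    [distributive law]
= (-84r - 32 - 4p - 54r² - 6pr)(7 - r - 8p)(9r + 8 - 5p)    [combine like terms]
= (-588r + 84r² + 672pr - 224 + 32r + 256p - 28p + 4pr + 32p² - 378r² + 54r³ + 432pr² - 42pr + 6pr² + 48p²r)(9r + 8 - 5p)    [distributive law]
= (-556r - 294r² + 634pr - 224 + 228p + 32p² + 54r³ + 438pr² + 48p²r)(9r + 8 - 5p)    [combine like terms]
= -5004r² - 4448r + 2780pr - 2646r³ - 2352r² + 1470pr² + 5706pr² + 5072pr - 3170p²r - 2016r - 1792 + 1120p + 2052pr + 1824p - 1140p² + 288p²r + 256p² - 160p³ + 486r⁴ + 432r³ - 270pr³ + 3942pr³ + 3504pr² - 2190p²r² + 432p²r² + 384p²r - 240p³r    [distributive law]
= -7356r² - 6464r + 9904pr - 2214r³ + 10680pr² - 2498p²r - 1792 + 2944p - 884p² - 160p³ + 486r⁴ + 3672pr³ - 1758p²r² - 240p³r    [combine like terms]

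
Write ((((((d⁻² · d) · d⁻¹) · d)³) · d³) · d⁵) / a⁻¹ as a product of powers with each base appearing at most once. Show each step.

ad⁵

((((((d⁻² · d) · d⁻¹) · d)³) · d³) · d⁵) / a⁻¹
= ((((((d⁻² · d) · d⁻¹)³) · (d³)) · d³) · d⁵) / a⁻¹    [power of a product]
= ((((((d⁻² · d)³) · ((d⁻¹)³)) · (d³)) · d³) · d⁵) / a⁻¹    [power of a product]
= (((((((d⁻²)³) · (d³)) · ((d⁻¹)³)) · (d³)) · d³) · d⁵) / a⁻¹    [power of a product]
= (((((d⁻⁶ · (d³)) · ((d⁻¹)³)) · (d³)) · d³) · d⁵) / a⁻¹    [power of a power]
= ((((d⁻³ · ((d⁻¹)³)) · (d³)) · d³) · d⁵) / a⁻¹    [product of powers]
= ((((d⁻³ · d⁻³) · (d³)) · d³) · d⁵) / a⁻¹    [power of a power]
= (((d⁻⁶ · (d³)) · d³) · d⁵) / a⁻¹    [product of powers]
= ((d⁻³ · d³) · d⁵) / a⁻¹    [product of powers]
= (d⁰ · d⁵) / a⁻¹    [product of powers]
= d⁵ / a⁻¹    [product of powers]
= ad⁵    [quotient of powers]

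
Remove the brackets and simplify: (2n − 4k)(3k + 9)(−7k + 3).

−42k^2n − 108kn + 54n + 84k^3 + 216k^2 − 108k

(2n − 4k)(3k + 9)(−7k + 3)
= (6kn + 18n − 12k^2 − 36k)(−7k + 3)    [distributive law]
= −42k^2n + 18kn − 126kn + 54n + 84k^3 − 36k^2 + 252k^2 − 108k    [distributive law]
= −42k^2n − 108kn + 54n + 84k^3 + 216k^2 − 108k    [combine like terms]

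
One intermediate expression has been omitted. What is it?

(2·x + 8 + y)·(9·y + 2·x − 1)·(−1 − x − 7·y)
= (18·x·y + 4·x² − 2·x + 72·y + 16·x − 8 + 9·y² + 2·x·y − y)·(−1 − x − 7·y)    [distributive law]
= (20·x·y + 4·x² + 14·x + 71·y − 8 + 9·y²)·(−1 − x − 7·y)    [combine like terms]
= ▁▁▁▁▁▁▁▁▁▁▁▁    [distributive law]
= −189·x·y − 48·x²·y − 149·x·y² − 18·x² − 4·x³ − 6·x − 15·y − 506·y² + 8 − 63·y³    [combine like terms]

After distributive law, the bracketed line is:

−20·x·y − 20·x²·y − 140·x·y² − 4·x² − 4·x³ − 28·x²·y − 14·x − 14·x² − 98·x·y − 71·y − 71·x·y − 497·y² + 8 + 8·x + 56·y − 9·y² − 9·x·y² − 63·y³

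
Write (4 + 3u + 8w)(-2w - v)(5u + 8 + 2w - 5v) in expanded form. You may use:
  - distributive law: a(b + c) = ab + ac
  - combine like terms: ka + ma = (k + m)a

(4 + 3u + 8w)(-2w - v)(5u + 8 + 2w - 5v)
= (-8w - 4v - 6uw - 3uv - 16w² - 8vw)(5u + 8 + 2w - 5v)    [distributive law]
= -40uw - 64w - 16w² + 40vw - 20uv - 32v - 8vw + 20v² - 30u²w - 48uw - 12uw² + 30uvw - 15u²v - 24uv - 6uvw + 15uv² - 80uw² - 128w² - 32w³ + 80vw² - 40uvw - 64vw - 16vw² + 40v²w    [distributive law]
= -88uw - 64w - 144w² - 32vw - 44uv - 32v + 20v² - 30u²w - 92uw² - 16uvw - 15u²v + 15uv² - 32w³ + 64vw² + 40v²w    [combine like terms]

-88uw - 64w - 144w² - 32vw - 44uv - 32v + 20v² - 30u²w - 92uw² - 16uvw - 15u²v + 15uv² - 32w³ + 64vw² + 40v²w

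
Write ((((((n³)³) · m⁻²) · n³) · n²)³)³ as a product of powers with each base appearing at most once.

m⁻¹⁸n¹²⁶

((((((n³)³) · m⁻²) · n³) · n²)³)³
= (((((n³)³) · m⁻²) · n³) · n²)⁹    [power of a power]
= (((((n³)³) · m⁻²) · n³)⁹) · ((n²)⁹)    [power of a product]
= (((((n³)³) · m⁻²)⁹) · ((n³)⁹)) · ((n²)⁹)    [power of a product]
= (((((n³)³)⁹) · ((m⁻²)⁹)) · ((n³)⁹)) · ((n²)⁹)    [power of a product]
= ((((n³)²⁷) · ((m⁻²)⁹)) · ((n³)⁹)) · ((n²)⁹)    [power of a power]
= ((n⁸¹ · ((m⁻²)⁹)) · ((n³)⁹)) · ((n²)⁹)    [power of a power]
= ((n⁸¹ · m⁻¹⁸) · ((n³)⁹)) · ((n²)⁹)    [power of a power]
= ((n⁸¹ · m⁻¹⁸) · n²⁷) · ((n²)⁹)    [power of a power]
= ((n⁸¹ · m⁻¹⁸) · n²⁷) · n¹⁸    [power of a power]
= m⁻¹⁸n¹²⁶    [product of powers]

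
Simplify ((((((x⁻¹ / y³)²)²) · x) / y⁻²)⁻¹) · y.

x³y¹¹

((((((x⁻¹ / y³)²)²) · x) / y⁻²)⁻¹) · y
= ((((((x⁻¹ / y³)²)²) · x)⁻¹) / ((y⁻²)⁻¹)) · y    [power of a quotient]
= ((((((x⁻¹ / y³)²)²)⁻¹) · (x⁻¹)) / ((y⁻²)⁻¹)) · y    [power of a product]
= (((((x⁻¹ / y³)²)⁻²) · (x⁻¹)) / ((y⁻²)⁻¹)) · y    [power of a power]
= ((((x⁻¹ / y³)⁻⁴) · (x⁻¹)) / ((y⁻²)⁻¹)) · y    [power of a power]
= (((((x⁻¹)⁻⁴) / ((y³)⁻⁴)) · (x⁻¹)) / ((y⁻²)⁻¹)) · y    [power of a quotient]
= (((x⁴ / ((y³)⁻⁴)) · (x⁻¹)) / ((y⁻²)⁻¹)) · y    [power of a power]
= (((x⁴ / y⁻¹²) · (x⁻¹)) / ((y⁻²)⁻¹)) · y    [power of a power]
= (((x⁴ / y⁻¹²) · x⁻¹) / y²) · y    [power of a power]
= x³y¹¹    [quotient of powers; product of powers]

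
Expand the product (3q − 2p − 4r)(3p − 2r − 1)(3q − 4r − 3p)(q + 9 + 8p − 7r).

27pq³ + 186pq² + 171p²q² − 375pq²r − 311pqr + 27p²qr + 686pqr² − 291p²q − 342p³q − 18q³r − 75q²r + 174q²r² + 248qr² − 368qr³ − 9q³ − 81q² + 216qr + 135pq + 314p²r + 258p³r − 272p²r² + 114p³ + 144p⁴ + 84pr² − 312pr³ − 180pr − 54p² − 176r³ + 224r⁴ − 144r²

(3q − 2p − 4r)(3p − 2r − 1)(3q − 4r − 3p)(q + 9 + 8p − 7r)
= (9pq − 6qr − 3q − 6p² + 4pr + 2p − 12pr + 8r² + 4r)(3q − 4r − 3p)(q + 9 + 8p − 7r)    [distributive law]
= (9pq − 6qr − 3q − 6p² − 8pr + 2p + 8r² + 4r)(3q − 4r − 3p)(q + 9 + 8p − 7r)    [combine like terms]
= (27pq² − 36pqr − 27p²q − 18q²r + 24qr² + 18pqr − 9q² + 12qr + 9pq − 18p²q + 24p²r + 18p³ − 24pqr + 32pr² + 24p²r + 6pq − 8pr − 6p² + 24qr² − 32r³ − 24pr² + 12qr − 16r² − 12pr)(q + 9 + 8p − 7r)    [distributive law]
= (27pq² − 42pqr − 45p²q − 18q²r + 48qr² − 9q² + 24qr + 15pq + 48p²r + 18p³ + 8pr² − 20pr − 6p² − 32r³ − 16r²)(q + 9 + 8p − 7r)    [combine like terms]
= 27pq³ + 243pq² + 216p²q² − 189pq²r − 42pq²r − 378pqr − 336p²qr + 294pqr² − 45p²q² − 405p²q − 360p³q + 315p²qr − 18q³r − 162q²r − 144pq²r + 126q²r² + 48q²r² + 432qr² + 384pqr² − 336qr³ − 9q³ − 81q² − 72pq² + 63q²r + 24q²r + 216qr + 192pqr − 168qr² + 15pq² + 135pq + 120p²q − 105pqr + 48p²qr + 432p²r + 384p³r − 336p²r² + 18p³q + 162p³ + 144p⁴ − 126p³r + 8pqr² + 72pr² + 64p²r² − 56pr³ − 20pqr − 180pr − 160p²r + 140pr² − 6p²q − 54p² − 48p³ + 42p²r − 32qr³ − 288r³ − 256pr³ + 224r⁴ − 16qr² − 144r² − 128pr² + 112r³    [distributive law]
= 27pq³ + 186pq² + 171p²q² − 375pq²r − 311pqr + 27p²qr + 686pqr² − 291p²q − 342p³q − 18q³r − 75q²r + 174q²r² + 248qr² − 368qr³ − 9q³ − 81q² + 216qr + 135pq + 314p²r + 258p³r − 272p²r² + 114p³ + 144p⁴ + 84pr² − 312pr³ − 180pr − 54p² − 176r³ + 224r⁴ − 144r²    [combine like terms]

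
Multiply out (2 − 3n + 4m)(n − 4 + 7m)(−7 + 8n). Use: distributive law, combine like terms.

(2 − 3n + 4m)(n − 4 + 7m)(−7 + 8n)
= (2n − 8 + 14m − 3n^2 + 12n − 21mn + 4mn − 16m + 28m^2)(−7 + 8n)    [distributive law]
= (14n − 8 − 2m − 3n^2 − 17mn + 28m^2)(−7 + 8n)    [combine like terms]
= −98n + 112n^2 + 56 − 64n + 14m − 16mn + 21n^2 − 24n^3 + 119mn − 136mn^2 − 196m^2 + 224m^2n    [distributive law]
= −162n + 133n^2 + 56 + 14m + 103mn − 24n^3 − 136mn^2 − 196m^2 + 224m^2n    [combine like terms]

−162n + 133n^2 + 56 + 14m + 103mn − 24n^3 − 136mn^2 − 196m^2 + 224m^2n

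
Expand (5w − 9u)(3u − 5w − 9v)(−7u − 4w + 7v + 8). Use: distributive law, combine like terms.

−312u²w − 65uw² + 411uvw + 480uw + 100w³ + 5vw² − 200w² − 315v²w − 360vw + 189u³ − 756u²v − 216u² + 567uv² + 648uv

(5w − 9u)(3u − 5w − 9v)(−7u − 4w + 7v + 8)
= (15uw − 25w² − 45vw − 27u² + 45uw + 81uv)(−7u − 4w + 7v + 8)    [distributive law]
= (60uw − 25w² − 45vw − 27u² + 81uv)(−7u − 4w + 7v + 8)    [combine like terms]
= −420u²w − 240uw² + 420uvw + 480uw + 175uw² + 100w³ − 175vw² − 200w² + 315uvw + 180vw² − 315v²w − 360vw + 189u³ + 108u²w − 189u²v − 216u² − 567u²v − 324uvw + 567uv² + 648uv    [distributive law]
= −312u²w − 65uw² + 411uvw + 480uw + 100w³ + 5vw² − 200w² − 315v²w − 360vw + 189u³ − 756u²v − 216u² + 567uv² + 648uv    [combine like terms]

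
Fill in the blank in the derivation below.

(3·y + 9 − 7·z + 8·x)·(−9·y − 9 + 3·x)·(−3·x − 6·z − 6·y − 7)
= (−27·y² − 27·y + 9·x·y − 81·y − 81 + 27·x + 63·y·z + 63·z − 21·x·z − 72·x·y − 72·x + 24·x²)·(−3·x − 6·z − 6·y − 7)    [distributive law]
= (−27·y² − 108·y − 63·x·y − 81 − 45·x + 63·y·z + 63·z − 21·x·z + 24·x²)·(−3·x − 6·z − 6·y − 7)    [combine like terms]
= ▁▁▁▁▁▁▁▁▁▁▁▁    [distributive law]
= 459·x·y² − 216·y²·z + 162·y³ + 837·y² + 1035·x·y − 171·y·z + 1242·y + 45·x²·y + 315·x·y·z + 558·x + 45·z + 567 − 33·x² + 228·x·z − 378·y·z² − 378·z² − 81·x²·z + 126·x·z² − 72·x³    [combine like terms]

After distributive law, the bracketed line is:

81·x·y² + 162·y²·z + 162·y³ + 189·y² + 324·x·y + 648·y·z + 648·y² + 756·y + 189·x²·y + 378·x·y·z + 378·x·y² + 441·x·y + 243·x + 486·z + 486·y + 567 + 135·x² + 270·x·z + 270·x·y + 315·x − 189·x·y·z − 378·y·z² − 378·y²·z − 441·y·z − 189·x·z − 378·z² − 378·y·z − 441·z + 63·x²·z + 126·x·z² + 126·x·y·z + 147·x·z − 72·x³ − 144·x²·z − 144·x²·y − 168·x²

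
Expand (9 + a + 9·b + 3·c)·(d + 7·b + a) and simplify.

9·d + 63·b + 9·a + a·d + 16·a·b + a² + 9·b·d + 63·b² + 3·c·d + 21·b·c + 3·a·c

(9 + a + 9·b + 3·c)·(d + 7·b + a)
= 9·d + 63·b + 9·a + a·d + 7·a·b + a² + 9·b·d + 63·b² + 9·a·b + 3·c·d + 21·b·c + 3·a·c    [distributive law]
= 9·d + 63·b + 9·a + a·d + 16·a·b + a² + 9·b·d + 63·b² + 3·c·d + 21·b·c + 3·a·c    [combine like terms]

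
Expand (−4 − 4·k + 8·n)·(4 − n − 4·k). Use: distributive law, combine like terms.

−16 + 36·n − 28·k·n + 16·k^2 − 8·n^2

(−4 − 4·k + 8·n)·(4 − n − 4·k)
= −16 + 4·n + 16·k − 16·k + 4·k·n + 16·k^2 + 32·n − 8·n^2 − 32·k·n    [distributive law]
= −16 + 36·n − 28·k·n + 16·k^2 − 8·n^2    [combine like terms]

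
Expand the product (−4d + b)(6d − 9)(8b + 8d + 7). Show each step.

−144bd² − 192d³ + 120d² + 258bd + 252d + 48b²d − 72b² − 63b

(−4d + b)(6d − 9)(8b + 8d + 7)
= (−24d² + 36d + 6bd − 9b)(8b + 8d + 7)    [distributive law]
= −192bd² − 192d³ − 168d² + 288bd + 288d² + 252d + 48b²d + 48bd² + 42bd − 72b² − 72bd − 63b    [distributive law]
= −144bd² − 192d³ + 120d² + 258bd + 252d + 48b²d − 72b² − 63b    [combine like terms]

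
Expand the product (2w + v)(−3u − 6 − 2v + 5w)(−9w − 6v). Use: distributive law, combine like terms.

54uw^2 + 63uvw + 108w^2 + 126vw − 69vw^2 + 12v^2w − 90w^3 + 18uv^2 + 36v^2 + 12v^3

(2w + v)(−3u − 6 − 2v + 5w)(−9w − 6v)
= (−6uw − 12w − 4vw + 10w^2 − 3uv − 6v − 2v^2 + 5vw)(−9w − 6v)    [distributive law]
= (−6uw − 12w + vw + 10w^2 − 3uv − 6v − 2v^2)(−9w − 6v)    [combine like terms]
= 54uw^2 + 36uvw + 108w^2 + 72vw − 9vw^2 − 6v^2w − 90w^3 − 60vw^2 + 27uvw + 18uv^2 + 54vw + 36v^2 + 18v^2w + 12v^3    [distributive law]
= 54uw^2 + 63uvw + 108w^2 + 126vw − 69vw^2 + 12v^2w − 90w^3 + 18uv^2 + 36v^2 + 12v^3    [combine like terms]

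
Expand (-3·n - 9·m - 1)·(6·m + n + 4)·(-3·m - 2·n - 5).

(-3·n - 9·m - 1)·(6·m + n + 4)·(-3·m - 2·n - 5)
= (-18·m·n - 3·n² - 12·n - 54·m² - 9·m·n - 36·m - 6·m - n - 4)·(-3·m - 2·n - 5)    [distributive law]
= (-27·m·n - 3·n² - 13·n - 54·m² - 42·m - 4)·(-3·m - 2·n - 5)    [combine like terms]
= 81·m²·n + 54·m·n² + 135·m·n + 9·m·n² + 6·n³ + 15·n² + 39·m·n + 26·n² + 65·n + 162·m³ + 108·m²·n + 270·m² + 126·m² + 84·m·n + 210·m + 12·m + 8·n + 20    [distributive law]
= 189·m²·n + 63·m·n² + 258·m·n + 6·n³ + 41·n² + 73·n + 162·m³ + 396·m² + 222·m + 20    [combine like terms]

189·m²·n + 63·m·n² + 258·m·n + 6·n³ + 41·n² + 73·n + 162·m³ + 396·m² + 222·m + 20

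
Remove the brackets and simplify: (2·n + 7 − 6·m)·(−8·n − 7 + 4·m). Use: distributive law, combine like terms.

(2·n + 7 − 6·m)·(−8·n − 7 + 4·m)
= −16·n² − 14·n + 8·m·n − 56·n − 49 + 28·m + 48·m·n + 42·m − 24·m²    [distributive law]
= −16·n² − 70·n + 56·m·n − 49 + 70·m − 24·m²    [combine like terms]

−16·n² − 70·n + 56·m·n − 49 + 70·m − 24·m²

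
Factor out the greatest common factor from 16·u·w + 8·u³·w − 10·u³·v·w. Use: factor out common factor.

16·u·w + 8·u³·w − 10·u³·v·w
= 2(8·u·w + 4·u³·w − 5·u³·v·w)    [factor out 2]
= 2·u·w(8 + 4·u² − 5·u²·v)    [factor out u·w]

2·u·w(8 + 4·u² − 5·u²·v)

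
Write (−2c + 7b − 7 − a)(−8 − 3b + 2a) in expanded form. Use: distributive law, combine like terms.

16c + 6bc − 4ac − 35b − 21b^2 + 17ab + 56 − 6a − 2a^2

(−2c + 7b − 7 − a)(−8 − 3b + 2a)
= 16c + 6bc − 4ac − 56b − 21b^2 + 14ab + 56 + 21b − 14a + 8a + 3ab − 2a^2    [distributive law]
= 16c + 6bc − 4ac − 35b − 21b^2 + 17ab + 56 − 6a − 2a^2    [combine like terms]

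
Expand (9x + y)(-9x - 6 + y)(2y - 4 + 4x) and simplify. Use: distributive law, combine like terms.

-162x²y + 108x² - 324x³ - 132xy + 216x - 16y² + 24y + 2y³ + 4xy²

(9x + y)(-9x - 6 + y)(2y - 4 + 4x)
= (-81x² - 54x + 9xy - 9xy - 6y + y²)(2y - 4 + 4x)    [distributive law]
= (-81x² - 54x - 6y + y²)(2y - 4 + 4x)    [combine like terms]
= -162x²y + 324x² - 324x³ - 108xy + 216x - 216x² - 12y² + 24y - 24xy + 2y³ - 4y² + 4xy²    [distributive law]
= -162x²y + 108x² - 324x³ - 132xy + 216x - 16y² + 24y + 2y³ + 4xy²    [combine like terms]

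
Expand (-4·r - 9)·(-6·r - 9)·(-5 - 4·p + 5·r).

(-4·r - 9)·(-6·r - 9)·(-5 - 4·p + 5·r)
= (24·r^2 + 36·r + 54·r + 81)·(-5 - 4·p + 5·r)    [distributive law]
= (24·r^2 + 90·r + 81)·(-5 - 4·p + 5·r)    [combine like terms]
= -120·r^2 - 96·p·r^2 + 120·r^3 - 450·r - 360·p·r + 450·r^2 - 405 - 324·p + 405·r    [distributive law]
= 330·r^2 - 96·p·r^2 + 120·r^3 - 45·r - 360·p·r - 405 - 324·p    [combine like terms]

330·r^2 - 96·p·r^2 + 120·r^3 - 45·r - 360·p·r - 405 - 324·p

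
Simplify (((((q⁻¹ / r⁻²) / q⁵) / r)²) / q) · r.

(((((q⁻¹ / r⁻²) / q⁵) / r)²) / q) · r
= (((((q⁻¹ / r⁻²) / q⁵)²) / (r²)) / q) · r    [power of a quotient]
= (((((q⁻¹ / r⁻²)²) / ((q⁵)²)) / (r²)) / q) · r    [power of a quotient]
= ((((((q⁻¹)²) / ((r⁻²)²)) / ((q⁵)²)) / (r²)) / q) · r    [power of a quotient]
= ((((q⁻² / ((r⁻²)²)) / ((q⁵)²)) / (r²)) / q) · r    [power of a power]
= ((((q⁻² / r⁻⁴) / ((q⁵)²)) / (r²)) / q) · r    [power of a power]
= ((((q⁻² / r⁻⁴) / q¹⁰) / (r²)) / q) · r    [power of a power]
= q⁻¹³·r³    [quotient of powers; product of powers]

q⁻¹³·r³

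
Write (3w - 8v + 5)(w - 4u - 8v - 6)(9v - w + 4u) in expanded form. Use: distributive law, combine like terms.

(3w - 8v + 5)(w - 4u - 8v - 6)(9v - w + 4u)
= (3w^2 - 12uw - 24vw - 18w - 8vw + 32uv + 64v^2 + 48v + 5w - 20u - 40v - 30)(9v - w + 4u)    [distributive law]
= (3w^2 - 12uw - 32vw - 13w + 32uv + 64v^2 + 8v - 20u - 30)(9v - w + 4u)    [combine like terms]
= 27vw^2 - 3w^3 + 12uw^2 - 108uvw + 12uw^2 - 48u^2w - 288v^2w + 32vw^2 - 128uvw - 117vw + 13w^2 - 52uw + 288uv^2 - 32uvw + 128u^2v + 576v^3 - 64v^2w + 256uv^2 + 72v^2 - 8vw + 32uv - 180uv + 20uw - 80u^2 - 270v + 30w - 120u    [distributive law]
= 59vw^2 - 3w^3 + 24uw^2 - 268uvw - 48u^2w - 352v^2w - 125vw + 13w^2 - 32uw + 544uv^2 + 128u^2v + 576v^3 + 72v^2 - 148uv - 80u^2 - 270v + 30w - 120u    [combine like terms]

59vw^2 - 3w^3 + 24uw^2 - 268uvw - 48u^2w - 352v^2w - 125vw + 13w^2 - 32uw + 544uv^2 + 128u^2v + 576v^3 + 72v^2 - 148uv - 80u^2 - 270v + 30w - 120u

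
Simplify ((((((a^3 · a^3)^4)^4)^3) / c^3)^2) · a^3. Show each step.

((((((a^3 · a^3)^4)^4)^3) / c^3)^2) · a^3
= ((((((a^3 · a^3)^4)^4)^3)^2) / ((c^3)^2)) · a^3    [power of a quotient]
= (((((a^3 · a^3)^4)^4)^6) / ((c^3)^2)) · a^3    [power of a power]
= ((((a^3 · a^3)^4)^24) / ((c^3)^2)) · a^3    [power of a power]
= (((a^3 · a^3)^96) / ((c^3)^2)) · a^3    [power of a power]
= ((((a^3)^96) · ((a^3)^96)) / ((c^3)^2)) · a^3    [power of a product]
= ((a^288 · ((a^3)^96)) / ((c^3)^2)) · a^3    [power of a power]
= ((a^288 · a^288) / ((c^3)^2)) · a^3    [power of a power]
= (a^576 / ((c^3)^2)) · a^3    [product of powers]
= (a^576 / c^6) · a^3    [power of a power]
= a^579c^(-6)    [quotient of powers; product of powers]

a^579c^(-6)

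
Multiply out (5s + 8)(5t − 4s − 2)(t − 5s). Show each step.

(5s + 8)(5t − 4s − 2)(t − 5s)
= (25st − 20s^2 − 10s + 40t − 32s − 16)(t − 5s)    [distributive law]
= (25st − 20s^2 − 42s + 40t − 16)(t − 5s)    [combine like terms]
= 25st^2 − 125s^2t − 20s^2t + 100s^3 − 42st + 210s^2 + 40t^2 − 200st − 16t + 80s    [distributive law]
= 25st^2 − 145s^2t + 100s^3 − 242st + 210s^2 + 40t^2 − 16t + 80s    [combine like terms]

25st^2 − 145s^2t + 100s^3 − 242st + 210s^2 + 40t^2 − 16t + 80s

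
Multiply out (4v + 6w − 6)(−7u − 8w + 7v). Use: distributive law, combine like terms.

−28uv + 10vw + 28v² − 42uw − 48w² + 42u + 48w − 42v

(4v + 6w − 6)(−7u − 8w + 7v)
= −28uv − 32vw + 28v² − 42uw − 48w² + 42vw + 42u + 48w − 42v    [distributive law]
= −28uv + 10vw + 28v² − 42uw − 48w² + 42u + 48w − 42v    [combine like terms]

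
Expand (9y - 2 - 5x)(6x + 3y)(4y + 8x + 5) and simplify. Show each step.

372xy^2 + 192x^2y + 99xy + 108y^3 + 111y^2 - 246x^2 - 60x - 30y - 240x^3

(9y - 2 - 5x)(6x + 3y)(4y + 8x + 5)
= (54xy + 27y^2 - 12x - 6y - 30x^2 - 15xy)(4y + 8x + 5)    [distributive law]
= (39xy + 27y^2 - 12x - 6y - 30x^2)(4y + 8x + 5)    [combine like terms]
= 156xy^2 + 312x^2y + 195xy + 108y^3 + 216xy^2 + 135y^2 - 48xy - 96x^2 - 60x - 24y^2 - 48xy - 30y - 120x^2y - 240x^3 - 150x^2    [distributive law]
= 372xy^2 + 192x^2y + 99xy + 108y^3 + 111y^2 - 246x^2 - 60x - 30y - 240x^3    [combine like terms]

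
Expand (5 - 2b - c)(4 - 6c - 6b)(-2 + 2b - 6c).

(5 - 2b - c)(4 - 6c - 6b)(-2 + 2b - 6c)
= (20 - 30c - 30b - 8b + 12bc + 12b² - 4c + 6c² + 6bc)(-2 + 2b - 6c)    [distributive law]
= (20 - 34c - 38b + 18bc + 12b² + 6c²)(-2 + 2b - 6c)    [combine like terms]
= -40 + 40b - 120c + 68c - 68bc + 204c² + 76b - 76b² + 228bc - 36bc + 36b²c - 108bc² - 24b² + 24b³ - 72b²c - 12c² + 12bc² - 36c³    [distributive law]
= -40 + 116b - 52c + 124bc + 192c² - 100b² - 36b²c - 96bc² + 24b³ - 36c³    [combine like terms]

-40 + 116b - 52c + 124bc + 192c² - 100b² - 36b²c - 96bc² + 24b³ - 36c³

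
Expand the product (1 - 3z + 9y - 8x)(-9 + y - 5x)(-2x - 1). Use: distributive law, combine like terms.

-49x + 9 + 213xy + 80y - 174x^2 - 69xz - 27z + 6xyz + 3yz - 30x^2z - 18xy^2 - 9y^2 + 106x^2y - 80x^3

(1 - 3z + 9y - 8x)(-9 + y - 5x)(-2x - 1)
= (-9 + y - 5x + 27z - 3yz + 15xz - 81y + 9y^2 - 45xy + 72x - 8xy + 40x^2)(-2x - 1)    [distributive law]
= (-9 - 80y + 67x + 27z - 3yz + 15xz + 9y^2 - 53xy + 40x^2)(-2x - 1)    [combine like terms]
= 18x + 9 + 160xy + 80y - 134x^2 - 67x - 54xz - 27z + 6xyz + 3yz - 30x^2z - 15xz - 18xy^2 - 9y^2 + 106x^2y + 53xy - 80x^3 - 40x^2    [distributive law]
= -49x + 9 + 213xy + 80y - 174x^2 - 69xz - 27z + 6xyz + 3yz - 30x^2z - 18xy^2 - 9y^2 + 106x^2y - 80x^3    [combine like terms]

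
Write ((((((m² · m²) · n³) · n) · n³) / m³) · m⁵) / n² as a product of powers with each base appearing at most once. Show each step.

m⁶·n⁵

((((((m² · m²) · n³) · n) · n³) / m³) · m⁵) / n²
= (((((m⁴ · n³) · n) · n³) / m³) · m⁵) / n²    [product of powers]
= m⁶·n⁵    [quotient of powers; product of powers]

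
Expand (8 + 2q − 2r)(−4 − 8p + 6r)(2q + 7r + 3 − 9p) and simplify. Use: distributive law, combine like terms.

(8 + 2q − 2r)(−4 − 8p + 6r)(2q + 7r + 3 − 9p)
= (−32 − 64p + 48r − 8q − 16pq + 12qr + 8r + 16pr − 12r^2)(2q + 7r + 3 − 9p)    [distributive law]
= (−32 − 64p + 56r − 8q − 16pq + 12qr + 16pr − 12r^2)(2q + 7r + 3 − 9p)    [combine like terms]
= −64q − 224r − 96 + 288p − 128pq − 448pr − 192p + 576p^2 + 112qr + 392r^2 + 168r − 504pr − 16q^2 − 56qr − 24q + 72pq − 32pq^2 − 112pqr − 48pq + 144p^2q + 24q^2r + 84qr^2 + 36qr − 108pqr + 32pqr + 112pr^2 + 48pr − 144p^2r − 24qr^2 − 84r^3 − 36r^2 + 108pr^2    [distributive law]
= −88q − 56r − 96 + 96p − 104pq − 904pr + 576p^2 + 92qr + 356r^2 − 16q^2 − 32pq^2 − 188pqr + 144p^2q + 24q^2r + 60qr^2 + 220pr^2 − 144p^2r − 84r^3    [combine like terms]

−88q − 56r − 96 + 96p − 104pq − 904pr + 576p^2 + 92qr + 356r^2 − 16q^2 − 32pq^2 − 188pqr + 144p^2q + 24q^2r + 60qr^2 + 220pr^2 − 144p^2r − 84r^3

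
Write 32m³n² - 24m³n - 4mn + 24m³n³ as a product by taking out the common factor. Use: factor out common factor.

4mn(8m²n - 6m² - 1 + 6m²n²)

32m³n² - 24m³n - 4mn + 24m³n³
= 4(8m³n² - 6m³n - mn + 6m³n³)    [factor out 4]
= 4mn(8m²n - 6m² - 1 + 6m²n²)    [factor out mn]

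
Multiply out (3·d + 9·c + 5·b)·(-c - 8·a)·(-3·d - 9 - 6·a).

9·c·d^2 + 27·c·d + 234·a·c·d + 72·a·d^2 + 216·a·d + 144·a^2·d + 27·c^2·d + 81·c^2 + 54·a·c^2 + 648·a·c + 432·a^2·c + 15·b·c·d + 45·b·c + 30·a·b·c + 120·a·b·d + 360·a·b + 240·a^2·b

(3·d + 9·c + 5·b)·(-c - 8·a)·(-3·d - 9 - 6·a)
= (-3·c·d - 24·a·d - 9·c^2 - 72·a·c - 5·b·c - 40·a·b)·(-3·d - 9 - 6·a)    [distributive law]
= 9·c·d^2 + 27·c·d + 18·a·c·d + 72·a·d^2 + 216·a·d + 144·a^2·d + 27·c^2·d + 81·c^2 + 54·a·c^2 + 216·a·c·d + 648·a·c + 432·a^2·c + 15·b·c·d + 45·b·c + 30·a·b·c + 120·a·b·d + 360·a·b + 240·a^2·b    [distributive law]
= 9·c·d^2 + 27·c·d + 234·a·c·d + 72·a·d^2 + 216·a·d + 144·a^2·d + 27·c^2·d + 81·c^2 + 54·a·c^2 + 648·a·c + 432·a^2·c + 15·b·c·d + 45·b·c + 30·a·b·c + 120·a·b·d + 360·a·b + 240·a^2·b    [combine like terms]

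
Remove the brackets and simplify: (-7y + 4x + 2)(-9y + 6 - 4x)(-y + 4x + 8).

-63y^3 + 260xy^2 + 564y^2 - 320xy - 492y - 16x^2y - 64x^2 + 176x - 64x^3 + 96

(-7y + 4x + 2)(-9y + 6 - 4x)(-y + 4x + 8)
= (63y^2 - 42y + 28xy - 36xy + 24x - 16x^2 - 18y + 12 - 8x)(-y + 4x + 8)    [distributive law]
= (63y^2 - 60y - 8xy + 16x - 16x^2 + 12)(-y + 4x + 8)    [combine like terms]
= -63y^3 + 252xy^2 + 504y^2 + 60y^2 - 240xy - 480y + 8xy^2 - 32x^2y - 64xy - 16xy + 64x^2 + 128x + 16x^2y - 64x^3 - 128x^2 - 12y + 48x + 96    [distributive law]
= -63y^3 + 260xy^2 + 564y^2 - 320xy - 492y - 16x^2y - 64x^2 + 176x - 64x^3 + 96    [combine like terms]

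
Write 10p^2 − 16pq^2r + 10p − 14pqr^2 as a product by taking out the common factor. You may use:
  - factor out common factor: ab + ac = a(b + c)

2p(5p − 8q^2r + 5 − 7qr^2)

10p^2 − 16pq^2r + 10p − 14pqr^2
= 2(5p^2 − 8pq^2r + 5p − 7pqr^2)    [factor out 2]
= 2p(5p − 8q^2r + 5 − 7qr^2)    [factor out p]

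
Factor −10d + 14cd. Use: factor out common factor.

2d(−5 + 7c)

−10d + 14cd
= 2(−5d + 7cd)    [factor out 2]
= 2d(−5 + 7c)    [factor out d]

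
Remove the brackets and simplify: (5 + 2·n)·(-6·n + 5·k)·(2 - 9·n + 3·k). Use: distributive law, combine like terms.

-60·n + 246·n^2 - 295·k·n + 50·k + 75·k^2 + 108·n^3 - 126·k·n^2 + 30·k^2·n

(5 + 2·n)·(-6·n + 5·k)·(2 - 9·n + 3·k)
= (-30·n + 25·k - 12·n^2 + 10·k·n)·(2 - 9·n + 3·k)    [distributive law]
= -60·n + 270·n^2 - 90·k·n + 50·k - 225·k·n + 75·k^2 - 24·n^2 + 108·n^3 - 36·k·n^2 + 20·k·n - 90·k·n^2 + 30·k^2·n    [distributive law]
= -60·n + 246·n^2 - 295·k·n + 50·k + 75·k^2 + 108·n^3 - 126·k·n^2 + 30·k^2·n    [combine like terms]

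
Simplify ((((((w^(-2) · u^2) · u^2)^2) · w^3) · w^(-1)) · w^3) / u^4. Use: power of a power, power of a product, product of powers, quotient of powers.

u^4w

((((((w^(-2) · u^2) · u^2)^2) · w^3) · w^(-1)) · w^3) / u^4
= ((((((w^(-2) · u^2)^2) · ((u^2)^2)) · w^3) · w^(-1)) · w^3) / u^4    [power of a product]
= (((((((w^(-2))^2) · ((u^2)^2)) · ((u^2)^2)) · w^3) · w^(-1)) · w^3) / u^4    [power of a product]
= (((((w^(-4) · ((u^2)^2)) · ((u^2)^2)) · w^3) · w^(-1)) · w^3) / u^4    [power of a power]
= (((((w^(-4) · u^4) · ((u^2)^2)) · w^3) · w^(-1)) · w^3) / u^4    [power of a power]
= (((((w^(-4) · u^4) · u^4) · w^3) · w^(-1)) · w^3) / u^4    [power of a power]
= u^4w    [quotient of powers; product of powers]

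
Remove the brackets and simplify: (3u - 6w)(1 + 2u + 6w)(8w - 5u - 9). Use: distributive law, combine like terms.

-69u² - 27u + 18u²w - 30u³ + 228uw² + 276w² + 54w - 288w³

(3u - 6w)(1 + 2u + 6w)(8w - 5u - 9)
= (3u + 6u² + 18uw - 6w - 12uw - 36w²)(8w - 5u - 9)    [distributive law]
= (3u + 6u² + 6uw - 6w - 36w²)(8w - 5u - 9)    [combine like terms]
= 24uw - 15u² - 27u + 48u²w - 30u³ - 54u² + 48uw² - 30u²w - 54uw - 48w² + 30uw + 54w - 288w³ + 180uw² + 324w²    [distributive law]
= -69u² - 27u + 18u²w - 30u³ + 228uw² + 276w² + 54w - 288w³    [combine like terms]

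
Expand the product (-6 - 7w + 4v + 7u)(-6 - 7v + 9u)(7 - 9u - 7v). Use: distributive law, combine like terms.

(-6 - 7w + 4v + 7u)(-6 - 7v + 9u)(7 - 9u - 7v)
= (36 + 42v - 54u + 42w + 49vw - 63uw - 24v - 28v^2 + 36uv - 42u - 49uv + 63u^2)(7 - 9u - 7v)    [distributive law]
= (36 + 18v - 96u + 42w + 49vw - 63uw - 28v^2 - 13uv + 63u^2)(7 - 9u - 7v)    [combine like terms]
= 252 - 324u - 252v + 126v - 162uv - 126v^2 - 672u + 864u^2 + 672uv + 294w - 378uw - 294vw + 343vw - 441uvw - 343v^2w - 441uw + 567u^2w + 441uvw - 196v^2 + 252uv^2 + 196v^3 - 91uv + 117u^2v + 91uv^2 + 441u^2 - 567u^3 - 441u^2v    [distributive law]
= 252 - 996u - 126v + 419uv - 322v^2 + 1305u^2 + 294w - 819uw + 49vw - 343v^2w + 567u^2w + 343uv^2 + 196v^3 - 324u^2v - 567u^3    [combine like terms]

252 - 996u - 126v + 419uv - 322v^2 + 1305u^2 + 294w - 819uw + 49vw - 343v^2w + 567u^2w + 343uv^2 + 196v^3 - 324u^2v - 567u^3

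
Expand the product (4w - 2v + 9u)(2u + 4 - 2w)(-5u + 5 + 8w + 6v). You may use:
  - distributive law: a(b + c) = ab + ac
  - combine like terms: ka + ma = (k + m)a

194u²w + 158uw - 40uw² - 112uvw + 80w + 88w² + 52vw - 64w³ - 16vw² + 128u²v + 236uv - 24uv² - 40v - 48v² + 24v²w - 90u³ - 90u² + 180u

(4w - 2v + 9u)(2u + 4 - 2w)(-5u + 5 + 8w + 6v)
= (8uw + 16w - 8w² - 4uv - 8v + 4vw + 18u² + 36u - 18uw)(-5u + 5 + 8w + 6v)    [distributive law]
= (-10uw + 16w - 8w² - 4uv - 8v + 4vw + 18u² + 36u)(-5u + 5 + 8w + 6v)    [combine like terms]
= 50u²w - 50uw - 80uw² - 60uvw - 80uw + 80w + 128w² + 96vw + 40uw² - 40w² - 64w³ - 48vw² + 20u²v - 20uv - 32uvw - 24uv² + 40uv - 40v - 64vw - 48v² - 20uvw + 20vw + 32vw² + 24v²w - 90u³ + 90u² + 144u²w + 108u²v - 180u² + 180u + 288uw + 216uv    [distributive law]
= 194u²w + 158uw - 40uw² - 112uvw + 80w + 88w² + 52vw - 64w³ - 16vw² + 128u²v + 236uv - 24uv² - 40v - 48v² + 24v²w - 90u³ - 90u² + 180u    [combine like terms]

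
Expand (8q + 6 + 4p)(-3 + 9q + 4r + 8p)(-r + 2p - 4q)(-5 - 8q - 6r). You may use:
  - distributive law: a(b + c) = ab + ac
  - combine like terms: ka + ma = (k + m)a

54qr + 2728q²r + 1108qr² + 708pq + 1952pq² + 908pqr + 24q² + 2400q³ + 3328q³r + 1456q²r² + 2048pq³ + 2336pq²r + 2304q⁴ + 192qr³ + 728pqr² - 936p²q - 576p²q² - 432p²qr - 90r + 12r² + 180p + 156pr - 360q + 144r³ + 8pr² - 360p² - 432p²r + 96pr³ - 320p³ - 512p³q - 384p³r

(8q + 6 + 4p)(-3 + 9q + 4r + 8p)(-r + 2p - 4q)(-5 - 8q - 6r)
= (-24q + 72q² + 32qr + 64pq - 18 + 54q + 24r + 48p - 12p + 36pq + 16pr + 32p²)(-r + 2p - 4q)(-5 - 8q - 6r)    [distributive law]
= (30q + 72q² + 32qr + 100pq - 18 + 24r + 36p + 16pr + 32p²)(-r + 2p - 4q)(-5 - 8q - 6r)    [combine like terms]
= (-30qr + 60pq - 120q² - 72q²r + 144pq² - 288q³ - 32qr² + 64pqr - 128q²r - 100pqr + 200p²q - 400pq² + 18r - 36p + 72q - 24r² + 48pr - 96qr - 36pr + 72p² - 144pq - 16pr² + 32p²r - 64pqr - 32p²r + 64p³ - 128p²q)(-5 - 8q - 6r)    [distributive law]
= (-126qr - 84pq - 120q² - 200q²r - 256pq² - 288q³ - 32qr² - 100pqr + 72p²q + 18r - 36p + 72q - 24r² + 12pr + 72p² - 16pr² + 64p³)(-5 - 8q - 6r)    [combine like terms]
= 630qr + 1008q²r + 756qr² + 420pq + 672pq² + 504pqr + 600q² + 960q³ + 720q²r + 1000q²r + 1600q³r + 1200q²r² + 1280pq² + 2048pq³ + 1536pq²r + 1440q³ + 2304q⁴ + 1728q³r + 160qr² + 256q²r² + 192qr³ + 500pqr + 800pq²r + 600pqr² - 360p²q - 576p²q² - 432p²qr - 90r - 144qr - 108r² + 180p + 288pq + 216pr - 360q - 576q² - 432qr + 120r² + 192qr² + 144r³ - 60pr - 96pqr - 72pr² - 360p² - 576p²q - 432p²r + 80pr² + 128pqr² + 96pr³ - 320p³ - 512p³q - 384p³r    [distributive law]
= 54qr + 2728q²r + 1108qr² + 708pq + 1952pq² + 908pqr + 24q² + 2400q³ + 3328q³r + 1456q²r² + 2048pq³ + 2336pq²r + 2304q⁴ + 192qr³ + 728pqr² - 936p²q - 576p²q² - 432p²qr - 90r + 12r² + 180p + 156pr - 360q + 144r³ + 8pr² - 360p² - 432p²r + 96pr³ - 320p³ - 512p³q - 384p³r    [combine like terms]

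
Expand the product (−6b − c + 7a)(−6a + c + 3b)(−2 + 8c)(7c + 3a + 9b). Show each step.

(−6b − c + 7a)(−6a + c + 3b)(−2 + 8c)(7c + 3a + 9b)
= (36ab − 6bc − 18b^2 + 6ac − c^2 − 3bc − 42a^2 + 7ac + 21ab)(−2 + 8c)(7c + 3a + 9b)    [distributive law]
= (57ab − 9bc − 18b^2 + 13ac − c^2 − 42a^2)(−2 + 8c)(7c + 3a + 9b)    [combine like terms]
= (−114ab + 456abc + 18bc − 72bc^2 + 36b^2 − 144b^2c − 26ac + 104ac^2 + 2c^2 − 8c^3 + 84a^2 − 336a^2c)(7c + 3a + 9b)    [distributive law]
= −798abc − 342a^2b − 1026ab^2 + 3192abc^2 + 1368a^2bc + 4104ab^2c + 126bc^2 + 54abc + 162b^2c − 504bc^3 − 216abc^2 − 648b^2c^2 + 252b^2c + 108ab^2 + 324b^3 − 1008b^2c^2 − 432ab^2c − 1296b^3c − 182ac^2 − 78a^2c − 234abc + 728ac^3 + 312a^2c^2 + 936abc^2 + 14c^3 + 6ac^2 + 18bc^2 − 56c^4 − 24ac^3 − 72bc^3 + 588a^2c + 252a^3 + 756a^2b − 2352a^2c^2 − 1008a^3c − 3024a^2bc    [distributive law]
= −978abc + 414a^2b − 918ab^2 + 3912abc^2 − 1656a^2bc + 3672ab^2c + 144bc^2 + 414b^2c − 576bc^3 − 1656b^2c^2 + 324b^3 − 1296b^3c − 176ac^2 + 510a^2c + 704ac^3 − 2040a^2c^2 + 14c^3 − 56c^4 + 252a^3 − 1008a^3c    [combine like terms]

−978abc + 414a^2b − 918ab^2 + 3912abc^2 − 1656a^2bc + 3672ab^2c + 144bc^2 + 414b^2c − 576bc^3 − 1656b^2c^2 + 324b^3 − 1296b^3c − 176ac^2 + 510a^2c + 704ac^3 − 2040a^2c^2 + 14c^3 − 56c^4 + 252a^3 − 1008a^3c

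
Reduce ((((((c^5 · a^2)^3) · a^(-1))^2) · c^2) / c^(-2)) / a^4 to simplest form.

((((((c^5 · a^2)^3) · a^(-1))^2) · c^2) / c^(-2)) / a^4
= ((((((c^5 · a^2)^3)^2) · ((a^(-1))^2)) · c^2) / c^(-2)) / a^4    [power of a product]
= (((((c^5 · a^2)^6) · ((a^(-1))^2)) · c^2) / c^(-2)) / a^4    [power of a power]
= ((((((c^5)^6) · ((a^2)^6)) · ((a^(-1))^2)) · c^2) / c^(-2)) / a^4    [power of a product]
= ((((c^30 · ((a^2)^6)) · ((a^(-1))^2)) · c^2) / c^(-2)) / a^4    [power of a power]
= ((((c^30 · a^12) · ((a^(-1))^2)) · c^2) / c^(-2)) / a^4    [power of a power]
= ((((c^30 · a^12) · a^(-2)) · c^2) / c^(-2)) / a^4    [power of a power]
= a^6c^34    [quotient of powers; product of powers]

a^6c^34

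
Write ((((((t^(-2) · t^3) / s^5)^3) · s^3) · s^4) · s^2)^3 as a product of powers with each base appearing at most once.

s^(-18)·t^9

((((((t^(-2) · t^3) / s^5)^3) · s^3) · s^4) · s^2)^3
= ((((((t^(-2) · t^3) / s^5)^3) · s^3) · s^4)^3) · ((s^2)^3)    [power of a product]
= ((((((t^(-2) · t^3) / s^5)^3) · s^3)^3) · ((s^4)^3)) · ((s^2)^3)    [power of a product]
= ((((((t^(-2) · t^3) / s^5)^3)^3) · ((s^3)^3)) · ((s^4)^3)) · ((s^2)^3)    [power of a product]
= (((((t^(-2) · t^3) / s^5)^9) · ((s^3)^3)) · ((s^4)^3)) · ((s^2)^3)    [power of a power]
= (((((t^(-2) · t^3)^9) / ((s^5)^9)) · ((s^3)^3)) · ((s^4)^3)) · ((s^2)^3)    [power of a quotient]
= ((((((t^(-2))^9) · ((t^3)^9)) / ((s^5)^9)) · ((s^3)^3)) · ((s^4)^3)) · ((s^2)^3)    [power of a product]
= ((((t^(-18) · ((t^3)^9)) / ((s^5)^9)) · ((s^3)^3)) · ((s^4)^3)) · ((s^2)^3)    [power of a power]
= ((((t^(-18) · t^27) / ((s^5)^9)) · ((s^3)^3)) · ((s^4)^3)) · ((s^2)^3)    [power of a power]
= (((t^9 / ((s^5)^9)) · ((s^3)^3)) · ((s^4)^3)) · ((s^2)^3)    [product of powers]
= (((t^9 / s^45) · ((s^3)^3)) · ((s^4)^3)) · ((s^2)^3)    [power of a power]
= (((t^9 / s^45) · s^9) · ((s^4)^3)) · ((s^2)^3)    [power of a power]
= (((t^9 / s^45) · s^9) · s^12) · ((s^2)^3)    [power of a power]
= (((t^9 / s^45) · s^9) · s^12) · s^6    [power of a power]
= s^(-18)·t^9    [quotient of powers; product of powers]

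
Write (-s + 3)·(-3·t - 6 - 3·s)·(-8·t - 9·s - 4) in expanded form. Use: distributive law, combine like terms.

(-s + 3)·(-3·t - 6 - 3·s)·(-8·t - 9·s - 4)
= (3·s·t + 6·s + 3·s^2 - 9·t - 18 - 9·s)·(-8·t - 9·s - 4)    [distributive law]
= (3·s·t - 3·s + 3·s^2 - 9·t - 18)·(-8·t - 9·s - 4)    [combine like terms]
= -24·s·t^2 - 27·s^2·t - 12·s·t + 24·s·t + 27·s^2 + 12·s - 24·s^2·t - 27·s^3 - 12·s^2 + 72·t^2 + 81·s·t + 36·t + 144·t + 162·s + 72    [distributive law]
= -24·s·t^2 - 51·s^2·t + 93·s·t + 15·s^2 + 174·s - 27·s^3 + 72·t^2 + 180·t + 72    [combine like terms]

-24·s·t^2 - 51·s^2·t + 93·s·t + 15·s^2 + 174·s - 27·s^3 + 72·t^2 + 180·t + 72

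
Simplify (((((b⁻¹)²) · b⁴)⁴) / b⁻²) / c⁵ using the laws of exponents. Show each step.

(((((b⁻¹)²) · b⁴)⁴) / b⁻²) / c⁵
= (((((b⁻¹)²)⁴) · ((b⁴)⁴)) / b⁻²) / c⁵    [power of a product]
= ((((b⁻¹)⁸) · ((b⁴)⁴)) / b⁻²) / c⁵    [power of a power]
= ((b⁻⁸ · ((b⁴)⁴)) / b⁻²) / c⁵    [power of a power]
= ((b⁻⁸ · b¹⁶) / b⁻²) / c⁵    [power of a power]
= (b⁸ / b⁻²) / c⁵    [product of powers]
= b¹⁰ / c⁵    [quotient of powers]
= b¹⁰c⁻⁵    [quotient of powers]

b¹⁰c⁻⁵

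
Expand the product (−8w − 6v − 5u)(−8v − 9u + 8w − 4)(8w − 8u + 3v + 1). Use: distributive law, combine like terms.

(−8w − 6v − 5u)(−8v − 9u + 8w − 4)(8w − 8u + 3v + 1)
= (64vw + 72uw − 64w² + 32w + 48v² + 54uv − 48vw + 24v + 40uv + 45u² − 40uw + 20u)(8w − 8u + 3v + 1)    [distributive law]
= (16vw + 32uw − 64w² + 32w + 48v² + 94uv + 24v + 45u² + 20u)(8w − 8u + 3v + 1)    [combine like terms]
= 128vw² − 128uvw + 48v²w + 16vw + 256uw² − 256u²w + 96uvw + 32uw − 512w³ + 512uw² − 192vw² − 64w² + 256w² − 256uw + 96vw + 32w + 384v²w − 384uv² + 144v³ + 48v² + 752uvw − 752u²v + 282uv² + 94uv + 192vw − 192uv + 72v² + 24v + 360u²w − 360u³ + 135u²v + 45u² + 160uw − 160u² + 60uv + 20u    [distributive law]
= −64vw² + 720uvw + 432v²w + 304vw + 768uw² + 104u²w − 64uw − 512w³ + 192w² + 32w − 102uv² + 144v³ + 120v² − 617u²v − 38uv + 24v − 360u³ − 115u² + 20u    [combine like terms]

−64vw² + 720uvw + 432v²w + 304vw + 768uw² + 104u²w − 64uw − 512w³ + 192w² + 32w − 102uv² + 144v³ + 120v² − 617u²v − 38uv + 24v − 360u³ − 115u² + 20u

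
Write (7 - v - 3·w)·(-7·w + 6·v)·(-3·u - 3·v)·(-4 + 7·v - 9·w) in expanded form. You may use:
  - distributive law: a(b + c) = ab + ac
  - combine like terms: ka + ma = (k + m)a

-588·u·w + 2031·u·v·w - 1071·u·w² - 588·v·w + 2031·v²·w - 1071·v·w² + 504·u·v - 954·u·v² + 504·v² - 954·v³ + 69·u·v²·w - 738·u·v·w² + 69·v³·w - 738·v²·w² + 126·u·v³ + 126·v⁴ + 567·u·w³ + 567·v·w³

(7 - v - 3·w)·(-7·w + 6·v)·(-3·u - 3·v)·(-4 + 7·v - 9·w)
= (-49·w + 42·v + 7·v·w - 6·v² + 21·w² - 18·v·w)·(-3·u - 3·v)·(-4 + 7·v - 9·w)    [distributive law]
= (-49·w + 42·v - 11·v·w - 6·v² + 21·w²)·(-3·u - 3·v)·(-4 + 7·v - 9·w)    [combine like terms]
= (147·u·w + 147·v·w - 126·u·v - 126·v² + 33·u·v·w + 33·v²·w + 18·u·v² + 18·v³ - 63·u·w² - 63·v·w²)·(-4 + 7·v - 9·w)    [distributive law]
= -588·u·w + 1029·u·v·w - 1323·u·w² - 588·v·w + 1029·v²·w - 1323·v·w² + 504·u·v - 882·u·v² + 1134·u·v·w + 504·v² - 882·v³ + 1134·v²·w - 132·u·v·w + 231·u·v²·w - 297·u·v·w² - 132·v²·w + 231·v³·w - 297·v²·w² - 72·u·v² + 126·u·v³ - 162·u·v²·w - 72·v³ + 126·v⁴ - 162·v³·w + 252·u·w² - 441·u·v·w² + 567·u·w³ + 252·v·w² - 441·v²·w² + 567·v·w³    [distributive law]
= -588·u·w + 2031·u·v·w - 1071·u·w² - 588·v·w + 2031·v²·w - 1071·v·w² + 504·u·v - 954·u·v² + 504·v² - 954·v³ + 69·u·v²·w - 738·u·v·w² + 69·v³·w - 738·v²·w² + 126·u·v³ + 126·v⁴ + 567·u·w³ + 567·v·w³    [combine like terms]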